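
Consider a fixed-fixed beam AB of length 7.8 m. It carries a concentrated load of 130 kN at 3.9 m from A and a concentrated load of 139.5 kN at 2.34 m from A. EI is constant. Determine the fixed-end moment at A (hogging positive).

M_A = 286.7 kN·m

Take the two fixed-end moments M_A, M_B as redundants; the released structure is the simple span AB.
On the primary (simply-supported) span, the end slopes from the loading are:
  at A: point load 130 at a = 3.9: Pab(L + b)/(6LEI) = 494.3/EI
  at B: point load 130 at a = 3.9: Pab(L + a)/(6LEI) = 494.3/EI
  at A: point load 139.5 at a = 2.34: Pab(L + b)/(6LEI) = 505/EI
  at B: point load 139.5 at a = 2.34: Pab(L + a)/(6LEI) = 386.2/EI
  θ_A0 = 999.3/EI,  θ_B0 = 880.5/EI
Flexibility coefficients: a unit moment at one end gives L/(3EI) there and L/(6EI) at the far end, so f₁₁ = f₂₂ = 2.6/EI and f₁₂ = f₂₁ = 1.3/EI.
Compatibility — zero rotation at each built-in end:
  2.6 M_A + 1.3 M_B = 999.3
  1.3 M_A + 2.6 M_B = 880.5
Solving the pair gives M_A = 286.7 kN·m and M_B = 195.3 kN·m (hogging).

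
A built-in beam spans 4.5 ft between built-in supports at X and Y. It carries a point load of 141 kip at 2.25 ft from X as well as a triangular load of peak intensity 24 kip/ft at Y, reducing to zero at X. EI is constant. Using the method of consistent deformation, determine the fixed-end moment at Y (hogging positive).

M_Y = 103.6 kip·ft

Release both end moments; the primary structure is a simply-supported span XY with redundants M_X and M_Y.
On the primary (simply-supported) span, the end slopes from the loading are:
  at X: point load 141 at a = 2.25: Pab(L + b)/(6LEI) = 178.5/EI
  at Y: point load 141 at a = 2.25: Pab(L + a)/(6LEI) = 178.5/EI
  at X: triangular load, peak 24: 7w₀L³/(360EI) = 42.52/EI
  at Y: triangular load, peak 24: w₀L³/(45EI) = 48.6/EI
  θ_X0 = 221/EI,  θ_Y0 = 227.1/EI
Flexibility coefficients: a unit moment at one end gives L/(3EI) there and L/(6EI) at the far end, so f₁₁ = f₂₂ = 1.5/EI and f₁₂ = f₂₁ = 0.75/EI.
Compatibility — zero rotation at each built-in end:
  1.5 M_X + 0.75 M_Y = 221
  0.75 M_X + 1.5 M_Y = 227.1
Solving the pair gives M_X = 95.51 kip·ft and M_Y = 103.6 kip·ft (hogging).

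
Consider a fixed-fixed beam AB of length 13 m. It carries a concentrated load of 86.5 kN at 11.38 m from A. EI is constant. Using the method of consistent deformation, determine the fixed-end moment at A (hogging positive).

Take the two fixed-end moments M_A, M_B as redundants; the released structure is the simple span AB.
On the primary (simply-supported) span, the end slopes from the loading are:
  at A: point load 86.5 at a = 11.38: Pab(L + b)/(6LEI) = 298.9/EI
  at B: point load 86.5 at a = 11.38: Pab(L + a)/(6LEI) = 498.4/EI
  θ_A0 = 298.9/EI,  θ_B0 = 498.4/EI
Flexibility coefficients: a unit moment at one end gives L/(3EI) there and L/(6EI) at the far end, so f₁₁ = f₂₂ = 4.333/EI and f₁₂ = f₂₁ = 2.167/EI.
Compatibility — zero rotation at each built-in end:
  4.333 M_A + 2.167 M_B = 298.9
  2.167 M_A + 4.333 M_B = 498.4
Solving the pair gives M_A = 15.29 kN·m and M_B = 107.4 kN·m (hogging).

M_A = 15.29 kN·m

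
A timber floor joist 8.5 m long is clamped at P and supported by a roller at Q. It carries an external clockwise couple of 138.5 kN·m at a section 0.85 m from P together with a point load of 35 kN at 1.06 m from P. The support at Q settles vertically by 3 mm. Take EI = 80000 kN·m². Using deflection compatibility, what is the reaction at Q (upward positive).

R_Q = 4.254 kN

Take the reaction at Q as the redundant and release it; the primary structure is a cantilever fixed at P.
Primary-structure tip deflection at Q by superposition:
  clockwise couple 138.5 at a = 0.85: M₀a(2L − a)/(2EI) = 950.6/EI
  point load 35 at a = 1.06: Pa²(3L − a)/(6EI) = 160.2/EI
  δ_0 = 1111/EI
Flexibility coefficient — unit upward force at Q: δ_{QQ} = L³/(3EI) = 204.7/EI.
With EI = 80000 kN·m²: δ_0 = 0.013885 m and δ_{QQ} = 0.002559 m/kN.
Compatibility — the beam at Q must follow the support down by 0.003 m: δ_0 − R_Q·δ_{QQ} = 0.003, so R_Q = (0.013885 − 0.003)/0.002559 = 4.254 kN.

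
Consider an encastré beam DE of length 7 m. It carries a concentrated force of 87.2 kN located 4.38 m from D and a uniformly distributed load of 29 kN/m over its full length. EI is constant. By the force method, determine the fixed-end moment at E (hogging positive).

M_E = 207.9 kN·m

Release both end moments; the primary structure is a simply-supported span DE with redundants M_D and M_E.
End rotations of the released simple span under the applied load (×1/EI):
  at D: point load 87.2 at a = 4.38: Pab(L + b)/(6LEI) = 229.2/EI
  at E: point load 87.2 at a = 4.38: Pab(L + a)/(6LEI) = 271.1/EI
  at D: UDL 29: wL³/(24EI) = 414.5/EI
  at E: UDL 29: wL³/(24EI) = 414.5/EI
  θ_D0 = 643.7/EI,  θ_E0 = 685.6/EI
Flexibility coefficients: a unit moment at one end gives L/(3EI) there and L/(6EI) at the far end, so f₁₁ = f₂₂ = 2.333/EI and f₁₂ = f₂₁ = 1.167/EI.
Compatibility — zero rotation at each built-in end:
  2.333 M_D + 1.167 M_E = 643.7
  1.167 M_D + 2.333 M_E = 685.6
Solving the pair gives M_D = 171.9 kN·m and M_E = 207.9 kN·m (hogging).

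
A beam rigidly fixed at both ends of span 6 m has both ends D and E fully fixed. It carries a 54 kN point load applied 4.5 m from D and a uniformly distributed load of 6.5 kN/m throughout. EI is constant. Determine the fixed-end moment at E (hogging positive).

Take the two fixed-end moments M_D, M_E as redundants; the released structure is the simple span DE.
On the primary (simply-supported) span, the end slopes from the loading are:
  at D: point load 54 at a = 4.5: Pab(L + b)/(6LEI) = 75.94/EI
  at E: point load 54 at a = 4.5: Pab(L + a)/(6LEI) = 106.3/EI
  at D: UDL 6.5: wL³/(24EI) = 58.5/EI
  at E: UDL 6.5: wL³/(24EI) = 58.5/EI
  θ_D0 = 134.4/EI,  θ_E0 = 164.8/EI
Flexibility coefficients: a unit moment at one end gives L/(3EI) there and L/(6EI) at the far end, so f₁₁ = f₂₂ = 2/EI and f₁₂ = f₂₁ = 1/EI.
Compatibility — zero rotation at each built-in end:
  2 M_D + 1 M_E = 134.4
  1 M_D + 2 M_E = 164.8
Solving the pair gives M_D = 34.69 kN·m and M_E = 65.06 kN·m (hogging).

M_E = 65.06 kN·m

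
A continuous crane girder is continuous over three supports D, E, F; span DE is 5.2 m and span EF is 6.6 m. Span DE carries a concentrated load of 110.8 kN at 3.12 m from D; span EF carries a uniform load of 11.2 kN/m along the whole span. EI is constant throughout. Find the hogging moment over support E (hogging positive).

Insert a hinge at E; M_E is the redundant, and each span becomes simply supported.
End slopes at the hinge E, treating each span as simply supported:
  span DE: point load 110.8 at a = 3.12: Pab(L + a)/(6LEI) = 191.7/EI
  span EF: UDL 11.2: wL³/(24EI) = 134.2/EI
  relative rotation θ_0 = (191.7 + 134.2)/EI = 325.9/EI
A unit hogging moment at E produces rotation L₁/(3EI) + L₂/(3EI) = 3.933/EI.
Slope continuity at E: θ_0 = M_E·3.933/EI, so M_E = 325.9/3.933 = 82.86 kN·m (hogging).

M_E = 82.86 kN·m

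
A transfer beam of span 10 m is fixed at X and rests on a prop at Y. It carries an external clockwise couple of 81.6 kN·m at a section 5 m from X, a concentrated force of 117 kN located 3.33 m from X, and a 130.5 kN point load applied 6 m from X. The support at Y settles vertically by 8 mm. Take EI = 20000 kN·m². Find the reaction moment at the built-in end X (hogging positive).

Remove the prop at Y; the released (primary) structure is a cantilever built in at X.
Downward deflection at the released point Y due to the loads:
  clockwise couple 81.6 at a = 5: M₀a(2L − a)/(2EI) = 3060/EI
  point load 117 at a = 3.33: Pa²(3L − a)/(6EI) = 5767/EI
  point load 130.5 at a = 6: Pa²(3L − a)/(6EI) = 18792/EI
  δ_0 = 27619/EI
Tip deflection under a unit load at Y: L³/(3EI) = 333.3/EI.
With EI = 20000 kN·m²: δ_0 = 1.3809 m and δ_{YY} = 0.016667 m/kN.
Compatibility — the beam at Y must follow the support down by 0.008 m: δ_0 − R_Y·δ_{YY} = 0.008, so R_Y = (1.3809 − 0.008)/0.016667 = 82.38 kN.
Moment equilibrium about X: M_X = Σ(load moments about X) − R_Y·L = 1254 − 82.38×10 = 430.4 kN·m.

M_X = 430.4 kN·m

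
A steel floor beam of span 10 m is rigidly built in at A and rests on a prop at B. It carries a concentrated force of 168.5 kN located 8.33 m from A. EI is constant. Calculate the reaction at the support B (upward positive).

Remove the prop at B; the released (primary) structure is a cantilever built in at A.
Downward deflection at the released point B due to the loads:
  point load 168.5 at a = 8.33: Pa²(3L − a)/(6EI) = 42228/EI
Tip deflection under a unit load at B: L³/(3EI) = 333.3/EI.
The prop prevents deflection at B: R_B = δ_0/δ_{BB} = 42228/333.3 = 126.7 kN.

R_B = 126.7 kN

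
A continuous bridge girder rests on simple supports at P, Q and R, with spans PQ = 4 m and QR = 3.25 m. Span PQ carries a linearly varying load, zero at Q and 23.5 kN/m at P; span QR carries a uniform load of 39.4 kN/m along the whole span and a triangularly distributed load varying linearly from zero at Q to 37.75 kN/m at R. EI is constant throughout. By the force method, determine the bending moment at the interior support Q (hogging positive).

Release continuity at Q by inserting a hinge; the redundant is the internal moment M_Q. The primary structure is two simply-supported spans PQ and QR.
End slopes at the hinge Q, treating each span as simply supported:
  span PQ: triangular load, peak 23.5: 7w₀L³/(360EI) = 29.24/EI
  span QR: UDL 39.4: wL³/(24EI) = 56.36/EI
  span QR: triangular load, peak 37.75: 7w₀L³/(360EI) = 25.2/EI
  relative rotation θ_0 = (29.24 + 81.55)/EI = 110.8/EI
A unit hogging moment at Q produces rotation L₁/(3EI) + L₂/(3EI) = 2.417/EI.
Compatibility: M_Q·(L₁+L₂)/(3EI) = θ_0, giving M_Q = 45.85 kN·m (hogging).

M_Q = 45.85 kN·m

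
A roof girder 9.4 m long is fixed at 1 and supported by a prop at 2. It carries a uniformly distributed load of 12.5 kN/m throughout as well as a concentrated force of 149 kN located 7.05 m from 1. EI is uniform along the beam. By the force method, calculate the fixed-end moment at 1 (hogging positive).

Take the reaction at 2 as the redundant and release it; the primary structure is a cantilever fixed at 1.
Primary-structure tip deflection at 2 by superposition:
  UDL 12.5: wL⁴/(8EI) = 12199/EI
  point load 149 at a = 7.05: Pa²(3L − a)/(6EI) = 26105/EI
  δ_0 = 38304/EI
Tip deflection under a unit load at 2: L³/(3EI) = 276.9/EI.
The prop prevents deflection at 2: R_2 = δ_0/δ_{22} = 38304/276.9 = 138.4 kN.
Moment equilibrium about 1: M_1 = Σ(load moments about 1) − R_2·L = 1603 − 138.4×9.4 = 302.2 kN·m.

M_1 = 302.2 kN·m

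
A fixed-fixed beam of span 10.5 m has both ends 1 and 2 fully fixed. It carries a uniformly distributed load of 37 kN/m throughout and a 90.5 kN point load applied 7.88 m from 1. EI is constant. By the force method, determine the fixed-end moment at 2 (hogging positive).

Take the two fixed-end moments M_1, M_2 as redundants; the released structure is the simple span 12.
On the primary (simply-supported) span, the end slopes from the loading are:
  at 1: UDL 37: wL³/(24EI) = 1785/EI
  at 2: UDL 37: wL³/(24EI) = 1785/EI
  at 1: point load 90.5 at a = 7.88: Pab(L + b)/(6LEI) = 389.1/EI
  at 2: point load 90.5 at a = 7.88: Pab(L + a)/(6LEI) = 545.1/EI
  θ_10 = 2174/EI,  θ_20 = 2330/EI
Flexibility coefficients: a unit moment at one end gives L/(3EI) there and L/(6EI) at the far end, so f₁₁ = f₂₂ = 3.5/EI and f₁₂ = f₂₁ = 1.75/EI.
Compatibility — zero rotation at each built-in end:
  3.5 M_1 + 1.75 M_2 = 2174
  1.75 M_1 + 3.5 M_2 = 2330
Solving the pair gives M_1 = 384.3 kN·m and M_2 = 473.5 kN·m (hogging).

M_2 = 473.5 kN·m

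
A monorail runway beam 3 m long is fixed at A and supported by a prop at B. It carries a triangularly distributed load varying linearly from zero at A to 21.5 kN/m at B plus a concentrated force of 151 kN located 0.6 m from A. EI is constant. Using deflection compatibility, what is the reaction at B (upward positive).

R_B = 26.19 kN

Release the roller at B. Primary structure: cantilever fixed at A.
Deflection at B on the released cantilever, summing each load's contribution:
  triangular load, peak 21.5 at the free end: 11w₀L⁴/(120EI) = 159.6/EI
  point load 151 at a = 0.6: Pa²(3L − a)/(6EI) = 76.1/EI
  δ_0 = 235.7/EI
Flexibility coefficient — unit upward force at B: δ_{BB} = L³/(3EI) = 9/EI.
Compatibility at B: δ_0 − R_B·δ_{BB} = 0, so R_B = 235.7/9 = 26.19 kN.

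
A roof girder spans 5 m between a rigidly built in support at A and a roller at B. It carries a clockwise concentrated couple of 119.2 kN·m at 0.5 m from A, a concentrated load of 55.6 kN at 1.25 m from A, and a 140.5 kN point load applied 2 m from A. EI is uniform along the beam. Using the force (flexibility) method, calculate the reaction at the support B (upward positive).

R_B = 40.8 kN

Release the roller at B. Primary structure: cantilever fixed at A.
Primary-structure tip deflection at B by superposition:
  clockwise couple 119.2 at a = 0.5: M₀a(2L − a)/(2EI) = 283.1/EI
  point load 55.6 at a = 1.25: Pa²(3L − a)/(6EI) = 199.1/EI
  point load 140.5 at a = 2: Pa²(3L − a)/(6EI) = 1218/EI
  δ_0 = 1700/EI
Flexibility coefficient — unit upward force at B: δ_{BB} = L³/(3EI) = 41.67/EI.
Compatibility at B: δ_0 − R_B·δ_{BB} = 0, so R_B = 1700/41.67 = 40.8 kN.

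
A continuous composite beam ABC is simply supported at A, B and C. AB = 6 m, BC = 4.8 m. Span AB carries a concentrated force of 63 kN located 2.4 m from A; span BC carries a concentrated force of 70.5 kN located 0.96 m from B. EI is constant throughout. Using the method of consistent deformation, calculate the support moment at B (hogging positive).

M_B = 56.94 kN·m

Take M_B as the redundant. Released structure: two simple spans AB and BC with a hinge at B.
Rotations at B on the released spans (each span's end-slope, ×1/EI):
  span AB: point load 63 at a = 2.4: Pab(L + a)/(6LEI) = 127/EI
  span BC: point load 70.5 at a = 0.96: Pab(L + b)/(6LEI) = 77.97/EI
  relative rotation θ_0 = (127 + 77.97)/EI = 205/EI
A unit hogging moment at B produces rotation L₁/(3EI) + L₂/(3EI) = 3.6/EI.
Slope continuity at B: θ_0 = M_B·3.6/EI, so M_B = 205/3.6 = 56.94 kN·m (hogging).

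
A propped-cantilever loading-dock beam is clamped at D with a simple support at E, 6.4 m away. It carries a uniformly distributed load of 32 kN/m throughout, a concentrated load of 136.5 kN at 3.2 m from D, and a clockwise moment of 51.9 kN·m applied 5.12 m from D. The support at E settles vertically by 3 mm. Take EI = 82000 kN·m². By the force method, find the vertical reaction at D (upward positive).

Choose R_E as the redundant. The primary structure is the cantilever fixed at D.
Downward deflection at the released point E due to the loads:
  UDL 32: wL⁴/(8EI) = 6711/EI
  point load 136.5 at a = 3.2: Pa²(3L − a)/(6EI) = 3727/EI
  clockwise couple 51.9 at a = 5.12: M₀a(2L − a)/(2EI) = 1020/EI
  δ_0 = 11459/EI
Tip deflection under a unit load at E: L³/(3EI) = 87.38/EI.
With EI = 82000 kN·m²: δ_0 = 0.13974 m and δ_{EE} = 0.001066 m/kN.
Compatibility — the beam at E must follow the support down by 0.003 m: δ_0 − R_E·δ_{EE} = 0.003, so R_E = (0.13974 − 0.003)/0.001066 = 128.3 kN.
Vertical equilibrium: R_D = ΣP − R_E = 341.3 − 128.3 = 213 kN.

R_D = 213 kN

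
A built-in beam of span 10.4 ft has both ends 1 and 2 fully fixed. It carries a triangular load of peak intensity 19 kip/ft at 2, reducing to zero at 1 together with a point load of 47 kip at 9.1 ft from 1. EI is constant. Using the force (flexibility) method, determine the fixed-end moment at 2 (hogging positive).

M_2 = 149.5 kip·ft

Take the two fixed-end moments M_1, M_2 as redundants; the released structure is the simple span 12.
On the primary (simply-supported) span, the end slopes from the loading are:
  at 1: triangular load, peak 19: 7w₀L³/(360EI) = 415.6/EI
  at 2: triangular load, peak 19: w₀L³/(45EI) = 474.9/EI
  at 1: point load 47 at a = 9.1: Pab(L + b)/(6LEI) = 104.3/EI
  at 2: point load 47 at a = 9.1: Pab(L + a)/(6LEI) = 173.8/EI
  θ_10 = 519.8/EI,  θ_20 = 648.7/EI
Flexibility coefficients: a unit moment at one end gives L/(3EI) there and L/(6EI) at the far end, so f₁₁ = f₂₂ = 3.467/EI and f₁₂ = f₂₁ = 1.733/EI.
Compatibility — zero rotation at each built-in end:
  3.467 M_1 + 1.733 M_2 = 519.8
  1.733 M_1 + 3.467 M_2 = 648.7
Solving the pair gives M_1 = 75.18 kip·ft and M_2 = 149.5 kip·ft (hogging).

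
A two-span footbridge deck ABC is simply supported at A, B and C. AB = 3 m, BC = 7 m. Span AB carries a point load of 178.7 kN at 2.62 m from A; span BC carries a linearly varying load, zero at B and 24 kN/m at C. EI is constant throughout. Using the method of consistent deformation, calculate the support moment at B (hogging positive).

Insert a hinge at B; M_B is the redundant, and each span becomes simply supported.
End slopes at the hinge B, treating each span as simply supported:
  span AB: point load 178.7 at a = 2.62: Pab(L + a)/(6LEI) = 55.55/EI
  span BC: triangular load, peak 24: 7w₀L³/(360EI) = 160.1/EI
  relative rotation θ_0 = (55.55 + 160.1)/EI = 215.6/EI
A unit hogging moment at B produces rotation L₁/(3EI) + L₂/(3EI) = 3.333/EI.
Compatibility: M_B·(L₁+L₂)/(3EI) = θ_0, giving M_B = 64.68 kN·m (hogging).

M_B = 64.68 kN·m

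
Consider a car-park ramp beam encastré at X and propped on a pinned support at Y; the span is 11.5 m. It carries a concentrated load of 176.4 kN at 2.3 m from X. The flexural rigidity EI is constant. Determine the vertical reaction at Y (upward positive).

R_Y = 9.878 kN

Release the roller at Y. Primary structure: cantilever fixed at X.
Downward deflection at the released point Y due to the loads:
  point load 176.4 at a = 2.3: Pa²(3L − a)/(6EI) = 5008/EI
Flexibility coefficient — unit upward force at Y: δ_{YY} = L³/(3EI) = 507/EI.
Compatibility at Y: δ_0 − R_Y·δ_{YY} = 0, so R_Y = 5008/507 = 9.878 kN.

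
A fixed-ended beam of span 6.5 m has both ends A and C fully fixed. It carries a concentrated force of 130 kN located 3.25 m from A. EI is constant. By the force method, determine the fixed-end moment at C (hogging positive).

M_C = 105.6 kN·m

Take the two fixed-end moments M_A, M_C as redundants; the released structure is the simple span AC.
End rotations of the released simple span under the applied load (×1/EI):
  at A: point load 130 at a = 3.25: Pab(L + b)/(6LEI) = 343.3/EI
  at C: point load 130 at a = 3.25: Pab(L + a)/(6LEI) = 343.3/EI
  θ_A0 = 343.3/EI,  θ_C0 = 343.3/EI
Flexibility coefficients: a unit moment at one end gives L/(3EI) there and L/(6EI) at the far end, so f₁₁ = f₂₂ = 2.167/EI and f₁₂ = f₂₁ = 1.083/EI.
Compatibility — zero rotation at each built-in end:
  2.167 M_A + 1.083 M_C = 343.3
  1.083 M_A + 2.167 M_C = 343.3
Solving the pair gives M_A = 105.6 kN·m and M_C = 105.6 kN·m (hogging).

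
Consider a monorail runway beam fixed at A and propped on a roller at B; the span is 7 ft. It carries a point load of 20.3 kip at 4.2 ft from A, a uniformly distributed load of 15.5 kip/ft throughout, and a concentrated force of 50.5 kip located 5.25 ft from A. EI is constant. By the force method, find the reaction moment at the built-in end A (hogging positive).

M_A = 160.2 kip·ft

Choose R_B as the redundant. The primary structure is the cantilever fixed at A.
Primary-structure tip deflection at B by superposition:
  point load 20.3 at a = 4.2: Pa²(3L − a)/(6EI) = 1003/EI
  UDL 15.5: wL⁴/(8EI) = 4652/EI
  point load 50.5 at a = 5.25: Pa²(3L − a)/(6EI) = 3654/EI
  δ_0 = 9308/EI
Tip deflection under a unit load at B: L³/(3EI) = 114.3/EI.
The prop prevents deflection at B: R_B = δ_0/δ_{BB} = 9308/114.3 = 81.41 kip.
Moment equilibrium about A: M_A = Σ(load moments about A) − R_B·L = 730.1 − 81.41×7 = 160.2 kip·ft.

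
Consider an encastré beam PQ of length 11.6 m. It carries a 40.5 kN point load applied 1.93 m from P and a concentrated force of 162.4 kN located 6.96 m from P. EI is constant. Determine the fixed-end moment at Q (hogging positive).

Release both end moments; the primary structure is a simply-supported span PQ with redundants M_P and M_Q.
Simple-span end rotations at P and Q under the given loads:
  at P: point load 40.5 at a = 1.93: Pab(L + b)/(6LEI) = 231/EI
  at Q: point load 40.5 at a = 1.93: Pab(L + a)/(6LEI) = 146.9/EI
  at P: point load 162.4 at a = 6.96: Pab(L + b)/(6LEI) = 1224/EI
  at Q: point load 162.4 at a = 6.96: Pab(L + a)/(6LEI) = 1399/EI
  θ_P0 = 1455/EI,  θ_Q0 = 1545/EI
Flexibility coefficients: a unit moment at one end gives L/(3EI) there and L/(6EI) at the far end, so f₁₁ = f₂₂ = 3.867/EI and f₁₂ = f₂₁ = 1.933/EI.
Compatibility — zero rotation at each built-in end:
  3.867 M_P + 1.933 M_Q = 1455
  1.933 M_P + 3.867 M_Q = 1545
Solving the pair gives M_P = 235.2 kN·m and M_Q = 282.1 kN·m (hogging).

M_Q = 282.1 kN·m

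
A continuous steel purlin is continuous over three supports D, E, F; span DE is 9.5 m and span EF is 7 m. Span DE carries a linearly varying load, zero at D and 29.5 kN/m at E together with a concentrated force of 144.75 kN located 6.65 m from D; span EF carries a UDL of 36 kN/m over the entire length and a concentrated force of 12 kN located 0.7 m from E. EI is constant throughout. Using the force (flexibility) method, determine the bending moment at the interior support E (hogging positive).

Insert a hinge at E; M_E is the redundant, and each span becomes simply supported.
Rotations at E on the released spans (each span's end-slope, ×1/EI):
  span DE: triangular load, peak 29.5: w₀L³/(45EI) = 562.1/EI
  span DE: point load 144.75 at a = 6.65: Pab(L + a)/(6LEI) = 777.3/EI
  span EF: UDL 36: wL³/(24EI) = 514.5/EI
  span EF: point load 12 at a = 0.7: Pab(L + b)/(6LEI) = 16.76/EI
  relative rotation θ_0 = (1339 + 531.3)/EI = 1871/EI
A unit hogging moment at E produces rotation L₁/(3EI) + L₂/(3EI) = 5.5/EI.
Slope continuity at E: θ_0 = M_E·5.5/EI, so M_E = 1871/5.5 = 340.1 kN·m (hogging).

M_E = 340.1 kN·m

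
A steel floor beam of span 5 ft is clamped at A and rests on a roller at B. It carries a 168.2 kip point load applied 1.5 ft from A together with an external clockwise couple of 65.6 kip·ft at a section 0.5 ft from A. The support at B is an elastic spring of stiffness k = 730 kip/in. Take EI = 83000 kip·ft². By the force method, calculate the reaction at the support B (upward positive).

R_B = 19.7 kip

Take the reaction at B as the redundant and release it; the primary structure is a cantilever fixed at A.
Free-end deflection of the primary structure under the applied loading (downward +):
  point load 168.2 at a = 1.5: Pa²(3L − a)/(6EI) = 851.5/EI
  clockwise couple 65.6 at a = 0.5: M₀a(2L − a)/(2EI) = 155.8/EI
  δ_0 = 1007/EI
Tip deflection under a unit load at B: L³/(3EI) = 41.67/EI.
With EI = 83000 kip·ft²: δ_0 = 0.012136 ft and δ_{BB} = 0.000502 ft/kip.
Compatibility — the spring shortens by R_B/k under the reaction it provides: δ_0 − R_B·δ_{BB} = R_B/k. With 1/k = 1/(730×12) ft/kip = 0.000114 ft/kip, R_B = δ_0 / (δ_{BB} + 1/k) = 0.012136 / (0.000502 + 0.000114) = 19.7 kip.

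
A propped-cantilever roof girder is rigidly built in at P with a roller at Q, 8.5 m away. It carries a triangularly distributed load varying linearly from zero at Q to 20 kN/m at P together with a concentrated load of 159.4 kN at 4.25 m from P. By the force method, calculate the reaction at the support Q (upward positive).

R_Q = 66.81 kN

Choose R_Q as the redundant. The primary structure is the cantilever fixed at P.
Downward deflection at the released point Q due to the loads:
  triangular load, peak 20 at the fixed end: w₀L⁴/(30EI) = 3480/EI
  point load 159.4 at a = 4.25: Pa²(3L − a)/(6EI) = 10197/EI
  δ_0 = 13677/EI
Tip deflection under a unit load at Q: L³/(3EI) = 204.7/EI.
The prop prevents deflection at Q: R_Q = δ_0/δ_{QQ} = 13677/204.7 = 66.81 kN.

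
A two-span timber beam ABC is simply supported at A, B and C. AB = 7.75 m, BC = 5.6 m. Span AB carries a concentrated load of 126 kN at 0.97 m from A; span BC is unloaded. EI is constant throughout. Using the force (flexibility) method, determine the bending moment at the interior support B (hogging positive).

M_B = 34.92 kN·m

Insert a hinge at B; M_B is the redundant, and each span becomes simply supported.
Rotations at B on the released spans (each span's end-slope, ×1/EI):
  span AB: point load 126 at a = 0.97: Pab(L + a)/(6LEI) = 155.4/EI
  relative rotation θ_0 = (155.4 + 0)/EI = 155.4/EI
A unit hogging moment at B produces rotation L₁/(3EI) + L₂/(3EI) = 4.45/EI.
Compatibility: M_B·(L₁+L₂)/(3EI) = θ_0, giving M_B = 34.92 kN·m (hogging).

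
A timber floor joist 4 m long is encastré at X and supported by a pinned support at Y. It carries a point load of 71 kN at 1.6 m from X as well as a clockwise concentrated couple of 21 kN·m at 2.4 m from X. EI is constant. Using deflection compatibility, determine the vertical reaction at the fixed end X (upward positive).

R_X = 49.62 kN

Take the reaction at Y as the redundant and release it; the primary structure is a cantilever fixed at X.
Primary-structure tip deflection at Y by superposition:
  point load 71 at a = 1.6: Pa²(3L − a)/(6EI) = 315.1/EI
  clockwise couple 21 at a = 2.4: M₀a(2L − a)/(2EI) = 141.1/EI
  δ_0 = 456.2/EI
Tip deflection under a unit load at Y: L³/(3EI) = 21.33/EI.
Compatibility at Y: δ_0 − R_Y·δ_{YY} = 0, so R_Y = 456.2/21.33 = 21.38 kN.
Vertical equilibrium: R_X = ΣP − R_Y = 71 − 21.38 = 49.62 kN.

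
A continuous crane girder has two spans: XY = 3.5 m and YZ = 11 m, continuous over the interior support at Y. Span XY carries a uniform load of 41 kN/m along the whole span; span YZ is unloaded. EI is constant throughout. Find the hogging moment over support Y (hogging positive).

Insert a hinge at Y; M_Y is the redundant, and each span becomes simply supported.
Rotations at Y on the released spans (each span's end-slope, ×1/EI):
  span XY: UDL 41: wL³/(24EI) = 73.24/EI
  relative rotation θ_0 = (73.24 + 0)/EI = 73.24/EI
A unit hogging moment at Y produces rotation L₁/(3EI) + L₂/(3EI) = 4.833/EI.
Slope continuity at Y: θ_0 = M_Y·4.833/EI, so M_Y = 73.24/4.833 = 15.15 kN·m (hogging).

M_Y = 15.15 kN·m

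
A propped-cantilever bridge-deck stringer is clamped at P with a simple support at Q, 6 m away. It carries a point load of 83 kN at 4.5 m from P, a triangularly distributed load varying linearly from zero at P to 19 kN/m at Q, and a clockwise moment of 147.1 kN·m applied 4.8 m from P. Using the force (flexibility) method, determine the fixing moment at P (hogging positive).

Release the roller at Q. Primary structure: cantilever fixed at P.
Deflection at Q on the released cantilever, summing each load's contribution:
  point load 83 at a = 4.5: Pa²(3L − a)/(6EI) = 3782/EI
  triangular load, peak 19 at the free end: 11w₀L⁴/(120EI) = 2257/EI
  clockwise couple 147.1 at a = 4.8: M₀a(2L − a)/(2EI) = 2542/EI
  δ_0 = 8581/EI
Flexibility coefficient — unit upward force at Q: δ_{QQ} = L³/(3EI) = 72/EI.
The prop prevents deflection at Q: R_Q = δ_0/δ_{QQ} = 8581/72 = 119.2 kN.
Moment equilibrium about P: M_P = Σ(load moments about P) − R_Q·L = 748.6 − 119.2×6 = 33.54 kN·m.

M_P = 33.54 kN·m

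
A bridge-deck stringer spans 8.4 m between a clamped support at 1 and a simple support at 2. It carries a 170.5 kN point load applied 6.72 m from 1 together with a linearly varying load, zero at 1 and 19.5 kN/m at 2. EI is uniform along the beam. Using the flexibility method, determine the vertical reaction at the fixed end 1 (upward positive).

Remove the prop at 2; the released (primary) structure is a cantilever built in at 1.
Free-end deflection of the primary structure under the applied loading (downward +):
  point load 170.5 at a = 6.72: Pa²(3L − a)/(6EI) = 23714/EI
  triangular load, peak 19.5 at the free end: 11w₀L⁴/(120EI) = 8899/EI
  δ_0 = 32614/EI
Flexibility coefficient — unit upward force at 2: δ_{22} = L³/(3EI) = 197.6/EI.
The prop prevents deflection at 2: R_2 = δ_0/δ_{22} = 32614/197.6 = 165.1 kN.
Vertical equilibrium: R_1 = ΣP − R_2 = 252.4 − 165.1 = 87.32 kN.

R_1 = 87.32 kN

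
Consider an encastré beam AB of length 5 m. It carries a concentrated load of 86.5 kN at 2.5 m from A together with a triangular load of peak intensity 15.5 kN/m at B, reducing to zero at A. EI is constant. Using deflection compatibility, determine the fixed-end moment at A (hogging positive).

Take the two fixed-end moments M_A, M_B as redundants; the released structure is the simple span AB.
Simple-span end rotations at A and B under the given loads:
  at A: point load 86.5 at a = 2.5: Pab(L + b)/(6LEI) = 135.2/EI
  at B: point load 86.5 at a = 2.5: Pab(L + a)/(6LEI) = 135.2/EI
  at A: triangular load, peak 15.5: 7w₀L³/(360EI) = 37.67/EI
  at B: triangular load, peak 15.5: w₀L³/(45EI) = 43.06/EI
  θ_A0 = 172.8/EI,  θ_B0 = 178.2/EI
Flexibility coefficients: a unit moment at one end gives L/(3EI) there and L/(6EI) at the far end, so f₁₁ = f₂₂ = 1.667/EI and f₁₂ = f₂₁ = 0.8333/EI.
Compatibility — zero rotation at each built-in end:
  1.667 M_A + 0.8333 M_B = 172.8
  0.8333 M_A + 1.667 M_B = 178.2
Solving the pair gives M_A = 66.98 kN·m and M_B = 73.44 kN·m (hogging).

M_A = 66.98 kN·m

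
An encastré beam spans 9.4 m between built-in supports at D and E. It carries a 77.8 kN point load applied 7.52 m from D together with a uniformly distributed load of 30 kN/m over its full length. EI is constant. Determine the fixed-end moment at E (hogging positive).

Take the two fixed-end moments M_D, M_E as redundants; the released structure is the simple span DE.
End rotations of the released simple span under the applied load (×1/EI):
  at D: point load 77.8 at a = 7.52: Pab(L + b)/(6LEI) = 220/EI
  at E: point load 77.8 at a = 7.52: Pab(L + a)/(6LEI) = 330/EI
  at D: UDL 30: wL³/(24EI) = 1038/EI
  at E: UDL 30: wL³/(24EI) = 1038/EI
  θ_D0 = 1258/EI,  θ_E0 = 1368/EI
Flexibility coefficients: a unit moment at one end gives L/(3EI) there and L/(6EI) at the far end, so f₁₁ = f₂₂ = 3.133/EI and f₁₂ = f₂₁ = 1.567/EI.
Compatibility — zero rotation at each built-in end:
  3.133 M_D + 1.567 M_E = 1258
  1.567 M_D + 3.133 M_E = 1368
Solving the pair gives M_D = 244.3 kN·m and M_E = 314.5 kN·m (hogging).

M_E = 314.5 kN·m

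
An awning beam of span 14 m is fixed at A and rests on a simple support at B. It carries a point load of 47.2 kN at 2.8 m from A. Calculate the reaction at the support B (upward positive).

Release the roller at B. Primary structure: cantilever fixed at A.
Downward deflection at the released point B due to the loads:
  point load 47.2 at a = 2.8: Pa²(3L − a)/(6EI) = 2418/EI
Tip deflection under a unit load at B: L³/(3EI) = 914.7/EI.
Compatibility at B: δ_0 − R_B·δ_{BB} = 0, so R_B = 2418/914.7 = 2.643 kN.

R_B = 2.643 kN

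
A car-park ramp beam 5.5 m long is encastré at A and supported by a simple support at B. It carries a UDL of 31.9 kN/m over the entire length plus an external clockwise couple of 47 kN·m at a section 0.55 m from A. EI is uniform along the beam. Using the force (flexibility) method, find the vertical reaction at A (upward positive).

R_A = 107.2 kN

Release the roller at B. Primary structure: cantilever fixed at A.
Free-end deflection of the primary structure under the applied loading (downward +):
  UDL 31.9: wL⁴/(8EI) = 3649/EI
  clockwise couple 47 at a = 0.55: M₀a(2L − a)/(2EI) = 135.1/EI
  δ_0 = 3784/EI
Tip deflection under a unit load at B: L³/(3EI) = 55.46/EI.
Compatibility at B: δ_0 − R_B·δ_{BB} = 0, so R_B = 3784/55.46 = 68.23 kN.
Vertical equilibrium: R_A = ΣP − R_B = 175.4 − 68.23 = 107.2 kN.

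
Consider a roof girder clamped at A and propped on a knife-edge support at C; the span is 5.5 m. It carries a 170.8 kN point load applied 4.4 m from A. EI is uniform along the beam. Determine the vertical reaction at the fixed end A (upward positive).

Remove the prop at C; the released (primary) structure is a cantilever built in at A.
Downward deflection at the released point C due to the loads:
  point load 170.8 at a = 4.4: Pa²(3L − a)/(6EI) = 6668/EI
Tip deflection under a unit load at C: L³/(3EI) = 55.46/EI.
Compatibility at C: δ_0 − R_C·δ_{CC} = 0, so R_C = 6668/55.46 = 120.2 kN.
Vertical equilibrium: R_A = ΣP − R_C = 170.8 − 120.2 = 50.56 kN.

R_A = 50.56 kN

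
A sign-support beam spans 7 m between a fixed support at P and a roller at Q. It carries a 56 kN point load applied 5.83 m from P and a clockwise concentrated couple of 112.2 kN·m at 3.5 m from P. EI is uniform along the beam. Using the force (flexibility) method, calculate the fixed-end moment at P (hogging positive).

M_P = 17.82 kN·m

Choose R_Q as the redundant. The primary structure is the cantilever fixed at P.
Free-end deflection of the primary structure under the applied loading (downward +):
  point load 56 at a = 5.83: Pa²(3L − a)/(6EI) = 4812/EI
  clockwise couple 112.2 at a = 3.5: M₀a(2L − a)/(2EI) = 2062/EI
  δ_0 = 6874/EI
Tip deflection under a unit load at Q: L³/(3EI) = 114.3/EI.
The prop prevents deflection at Q: R_Q = δ_0/δ_{QQ} = 6874/114.3 = 60.12 kN.
Moment equilibrium about P: M_P = Σ(load moments about P) − R_Q·L = 438.7 − 60.12×7 = 17.82 kN·m.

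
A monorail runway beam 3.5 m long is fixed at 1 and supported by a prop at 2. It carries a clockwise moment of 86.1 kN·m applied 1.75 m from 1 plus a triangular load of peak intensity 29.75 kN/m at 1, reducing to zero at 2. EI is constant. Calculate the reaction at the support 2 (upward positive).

R_2 = 38.09 kN

Release the roller at 2. Primary structure: cantilever fixed at 1.
Free-end deflection of the primary structure under the applied loading (downward +):
  clockwise couple 86.1 at a = 1.75: M₀a(2L − a)/(2EI) = 395.5/EI
  triangular load, peak 29.75 at the fixed end: w₀L⁴/(30EI) = 148.8/EI
  δ_0 = 544.3/EI
Flexibility coefficient — unit upward force at 2: δ_{22} = L³/(3EI) = 14.29/EI.
Compatibility at 2: δ_0 − R_2·δ_{22} = 0, so R_2 = 544.3/14.29 = 38.09 kN.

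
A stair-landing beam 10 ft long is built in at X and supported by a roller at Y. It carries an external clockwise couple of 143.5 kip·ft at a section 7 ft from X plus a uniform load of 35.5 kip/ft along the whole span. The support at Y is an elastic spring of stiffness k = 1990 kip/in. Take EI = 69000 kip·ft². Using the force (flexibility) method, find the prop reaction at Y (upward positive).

R_Y = 151.4 kip

Remove the prop at Y; the released (primary) structure is a cantilever built in at X.
Free-end deflection of the primary structure under the applied loading (downward +):
  clockwise couple 143.5 at a = 7: M₀a(2L − a)/(2EI) = 6529/EI
  UDL 35.5: wL⁴/(8EI) = 44375/EI
  δ_0 = 50904/EI
Tip deflection under a unit load at Y: L³/(3EI) = 333.3/EI.
With EI = 69000 kip·ft²: δ_0 = 0.73774 ft and δ_{YY} = 0.004831 ft/kip.
Compatibility — the spring shortens by R_Y/k under the reaction it provides: δ_0 − R_Y·δ_{YY} = R_Y/k. With 1/k = 1/(1990×12) ft/kip = 0.000042 ft/kip, R_Y = δ_0 / (δ_{YY} + 1/k) = 0.73774 / (0.004831 + 0.000042) = 151.4 kip.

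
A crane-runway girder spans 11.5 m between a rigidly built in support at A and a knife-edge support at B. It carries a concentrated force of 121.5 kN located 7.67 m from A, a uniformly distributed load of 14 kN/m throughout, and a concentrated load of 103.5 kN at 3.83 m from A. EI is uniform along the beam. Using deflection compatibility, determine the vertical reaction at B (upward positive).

R_B = 138.7 kN

Choose R_B as the redundant. The primary structure is the cantilever fixed at A.
Primary-structure tip deflection at B by superposition:
  point load 121.5 at a = 7.67: Pa²(3L − a)/(6EI) = 31962/EI
  UDL 14: wL⁴/(8EI) = 30608/EI
  point load 103.5 at a = 3.83: Pa²(3L − a)/(6EI) = 7761/EI
  δ_0 = 70330/EI
Flexibility coefficient — unit upward force at B: δ_{BB} = L³/(3EI) = 507/EI.
Compatibility at B: δ_0 − R_B·δ_{BB} = 0, so R_B = 70330/507 = 138.7 kN.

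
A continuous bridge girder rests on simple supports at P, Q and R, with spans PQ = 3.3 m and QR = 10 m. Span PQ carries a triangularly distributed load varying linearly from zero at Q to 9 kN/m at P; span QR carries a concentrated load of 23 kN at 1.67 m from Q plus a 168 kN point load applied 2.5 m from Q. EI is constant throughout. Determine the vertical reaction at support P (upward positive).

Take M_Q as the redundant. Released structure: two simple spans PQ and QR with a hinge at Q.
Rotations at Q on the released spans (each span's end-slope, ×1/EI):
  span PQ: triangular load, peak 9: 7w₀L³/(360EI) = 6.289/EI
  span QR: point load 23 at a = 1.67: Pab(L + b)/(6LEI) = 97.75/EI
  span QR: point load 168 at a = 2.5: Pab(L + b)/(6LEI) = 918.8/EI
  relative rotation θ_0 = (6.289 + 1016)/EI = 1023/EI
A unit hogging moment at Q produces rotation L₁/(3EI) + L₂/(3EI) = 4.433/EI.
Slope continuity at Q: θ_0 = M_Q·4.433/EI, so M_Q = 1023/4.433 = 230.7 kN·m (hogging).
Span PQ, ΣM about P with M_Q applied at Q: R_Q^{PQ}·3.3 = 16.34 + 230.7, so R_Q^{PQ} = 74.86 kN and R_P = 14.85 − 74.86 = -60.01 kN.

R_P = -60.01 kN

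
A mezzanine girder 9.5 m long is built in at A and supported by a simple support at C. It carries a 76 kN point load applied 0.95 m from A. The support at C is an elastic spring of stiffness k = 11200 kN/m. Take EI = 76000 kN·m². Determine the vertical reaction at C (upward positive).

R_C = 1.076 kN

Choose R_C as the redundant. The primary structure is the cantilever fixed at A.
Downward deflection at the released point C due to the loads:
  point load 76 at a = 0.95: Pa²(3L − a)/(6EI) = 314.9/EI
Tip deflection under a unit load at C: L³/(3EI) = 285.8/EI.
With EI = 76000 kN·m²: δ_0 = 0.004144 m and δ_{CC} = 0.00376 m/kN.
Compatibility — the spring shortens by R_C/k under the reaction it provides: δ_0 − R_C·δ_{CC} = R_C/k. With 1/k = 0.000089 m/kN, R_C = δ_0 / (δ_{CC} + 1/k) = 0.004144 / (0.00376 + 0.000089) = 1.076 kN.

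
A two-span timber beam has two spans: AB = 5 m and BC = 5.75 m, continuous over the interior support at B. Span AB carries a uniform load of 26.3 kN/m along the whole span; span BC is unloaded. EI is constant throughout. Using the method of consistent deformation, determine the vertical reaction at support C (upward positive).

R_C = -6.648 kN

Release continuity at B by inserting a hinge; the redundant is the internal moment M_B. The primary structure is two simply-supported spans AB and BC.
Discontinuity in slope at B on the released structure — sum the simple-span end rotations:
  span AB: UDL 26.3: wL³/(24EI) = 137/EI
  relative rotation θ_0 = (137 + 0)/EI = 137/EI
A unit hogging moment at B produces rotation L₁/(3EI) + L₂/(3EI) = 3.583/EI.
Slope continuity at B: θ_0 = M_B·3.583/EI, so M_B = 137/3.583 = 38.23 kN·m (hogging).
Span BC, ΣM about C: R_B^{BC}·5.75 = 0 + 38.23, so R_B^{BC} = 6.648 kN and R_C = 0 − 6.648 = -6.648 kN.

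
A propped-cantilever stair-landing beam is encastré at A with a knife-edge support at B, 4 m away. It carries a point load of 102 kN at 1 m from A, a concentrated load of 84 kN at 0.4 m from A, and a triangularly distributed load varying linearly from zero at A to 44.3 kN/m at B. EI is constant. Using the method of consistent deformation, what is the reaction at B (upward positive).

Choose R_B as the redundant. The primary structure is the cantilever fixed at A.
Free-end deflection of the primary structure under the applied loading (downward +):
  point load 102 at a = 1: Pa²(3L − a)/(6EI) = 187/EI
  point load 84 at a = 0.4: Pa²(3L − a)/(6EI) = 25.98/EI
  triangular load, peak 44.3 at the free end: 11w₀L⁴/(120EI) = 1040/EI
  δ_0 = 1253/EI
Tip deflection under a unit load at B: L³/(3EI) = 21.33/EI.
Compatibility at B: δ_0 − R_B·δ_{BB} = 0, so R_B = 1253/21.33 = 58.71 kN.

R_B = 58.71 kN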